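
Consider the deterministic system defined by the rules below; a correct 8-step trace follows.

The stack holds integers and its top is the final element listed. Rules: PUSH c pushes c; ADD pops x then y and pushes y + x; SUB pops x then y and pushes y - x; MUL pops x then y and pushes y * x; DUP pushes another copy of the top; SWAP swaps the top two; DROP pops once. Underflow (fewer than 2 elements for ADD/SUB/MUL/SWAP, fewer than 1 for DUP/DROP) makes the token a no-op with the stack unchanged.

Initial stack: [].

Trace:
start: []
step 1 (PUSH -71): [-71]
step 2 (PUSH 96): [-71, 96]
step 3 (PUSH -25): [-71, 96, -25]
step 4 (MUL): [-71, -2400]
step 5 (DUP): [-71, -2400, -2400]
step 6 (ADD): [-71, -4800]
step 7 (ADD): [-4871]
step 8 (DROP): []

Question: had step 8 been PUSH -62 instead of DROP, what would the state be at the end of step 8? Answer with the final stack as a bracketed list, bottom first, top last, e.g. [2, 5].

[-4871, -62]

(re-executing from step 8 with the substitution; state before step 8: [-4871])
step 8 (PUSH -62): [-4871, -62]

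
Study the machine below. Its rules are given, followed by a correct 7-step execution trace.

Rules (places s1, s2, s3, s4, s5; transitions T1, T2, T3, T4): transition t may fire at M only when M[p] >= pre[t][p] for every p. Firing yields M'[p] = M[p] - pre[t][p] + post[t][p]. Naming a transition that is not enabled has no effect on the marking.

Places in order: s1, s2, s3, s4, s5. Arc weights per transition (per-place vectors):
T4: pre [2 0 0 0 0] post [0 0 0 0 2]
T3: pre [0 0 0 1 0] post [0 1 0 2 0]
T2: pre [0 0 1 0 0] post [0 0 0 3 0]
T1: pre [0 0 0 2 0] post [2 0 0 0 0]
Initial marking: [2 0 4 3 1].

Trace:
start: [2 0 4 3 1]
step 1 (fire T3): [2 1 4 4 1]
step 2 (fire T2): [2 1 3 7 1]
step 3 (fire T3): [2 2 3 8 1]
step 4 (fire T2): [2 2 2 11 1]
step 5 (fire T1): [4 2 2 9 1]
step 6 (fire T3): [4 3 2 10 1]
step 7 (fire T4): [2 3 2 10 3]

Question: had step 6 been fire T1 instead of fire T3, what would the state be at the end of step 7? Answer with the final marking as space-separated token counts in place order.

(re-executing from step 6 with the substitution; state before step 6: [4 2 2 9 1])
step 6 (fire T1): [6 2 2 7 1]
step 7 (fire T4): [4 2 2 7 3]

4 2 2 7 3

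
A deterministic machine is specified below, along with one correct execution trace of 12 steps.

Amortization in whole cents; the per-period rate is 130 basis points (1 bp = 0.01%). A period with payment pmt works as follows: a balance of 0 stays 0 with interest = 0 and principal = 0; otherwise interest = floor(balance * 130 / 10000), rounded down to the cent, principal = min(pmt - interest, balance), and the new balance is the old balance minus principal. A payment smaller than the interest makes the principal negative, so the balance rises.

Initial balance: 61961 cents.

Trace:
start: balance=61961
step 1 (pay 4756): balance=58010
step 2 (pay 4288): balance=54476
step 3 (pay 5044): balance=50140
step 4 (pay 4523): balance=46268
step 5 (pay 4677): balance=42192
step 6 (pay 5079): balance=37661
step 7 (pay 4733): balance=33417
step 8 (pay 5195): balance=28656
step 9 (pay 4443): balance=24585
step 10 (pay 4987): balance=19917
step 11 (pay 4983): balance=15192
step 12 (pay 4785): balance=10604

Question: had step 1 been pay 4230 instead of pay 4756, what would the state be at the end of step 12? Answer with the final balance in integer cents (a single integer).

11209

(re-executing from step 1 with the substitution; state before step 1: balance=61961)
step 1 (pay 4230): balance=58536
step 2 (pay 4288): balance=55008
step 3 (pay 5044): balance=50679
step 4 (pay 4523): balance=46814
step 5 (pay 4677): balance=42745
step 6 (pay 5079): balance=38221
step 7 (pay 4733): balance=33984
step 8 (pay 5195): balance=29230
step 9 (pay 4443): balance=25166
step 10 (pay 4987): balance=20506
step 11 (pay 4983): balance=15789
step 12 (pay 4785): balance=11209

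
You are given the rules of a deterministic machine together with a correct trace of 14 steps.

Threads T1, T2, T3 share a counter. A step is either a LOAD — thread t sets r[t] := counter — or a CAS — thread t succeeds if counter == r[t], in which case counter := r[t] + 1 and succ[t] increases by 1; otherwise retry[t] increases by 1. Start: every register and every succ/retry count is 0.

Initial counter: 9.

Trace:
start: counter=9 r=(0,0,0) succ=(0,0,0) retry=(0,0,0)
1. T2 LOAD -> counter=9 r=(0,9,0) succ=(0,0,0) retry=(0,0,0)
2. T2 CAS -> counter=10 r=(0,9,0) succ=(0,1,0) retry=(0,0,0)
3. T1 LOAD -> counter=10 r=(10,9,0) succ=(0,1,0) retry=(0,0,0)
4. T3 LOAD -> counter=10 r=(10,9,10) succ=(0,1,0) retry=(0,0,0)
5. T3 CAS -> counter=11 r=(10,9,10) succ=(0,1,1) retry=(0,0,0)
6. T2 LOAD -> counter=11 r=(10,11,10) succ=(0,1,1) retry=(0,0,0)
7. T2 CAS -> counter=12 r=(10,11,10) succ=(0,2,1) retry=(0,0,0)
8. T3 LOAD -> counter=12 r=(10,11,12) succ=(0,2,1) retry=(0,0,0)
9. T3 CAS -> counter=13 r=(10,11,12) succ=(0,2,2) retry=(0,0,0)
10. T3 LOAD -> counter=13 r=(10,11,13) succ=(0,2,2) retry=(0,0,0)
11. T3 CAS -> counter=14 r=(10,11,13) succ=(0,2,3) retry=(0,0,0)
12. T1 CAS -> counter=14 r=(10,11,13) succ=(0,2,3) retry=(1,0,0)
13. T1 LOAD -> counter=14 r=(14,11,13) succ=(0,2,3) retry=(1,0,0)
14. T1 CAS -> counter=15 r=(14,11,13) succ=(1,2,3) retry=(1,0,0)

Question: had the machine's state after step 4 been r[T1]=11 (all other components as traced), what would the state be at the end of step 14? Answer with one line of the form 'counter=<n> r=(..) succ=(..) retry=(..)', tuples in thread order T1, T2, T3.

counter=15 r=(14,11,13) succ=(1,2,3) retry=(1,0,0)

state after step 4 := counter=10 r=(11,9,10) succ=(0,1,0) retry=(0,0,0)
5. T3 CAS -> counter=11 r=(11,9,10) succ=(0,1,1) retry=(0,0,0)
6. T2 LOAD -> counter=11 r=(11,11,10) succ=(0,1,1) retry=(0,0,0)
7. T2 CAS -> counter=12 r=(11,11,10) succ=(0,2,1) retry=(0,0,0)
8. T3 LOAD -> counter=12 r=(11,11,12) succ=(0,2,1) retry=(0,0,0)
9. T3 CAS -> counter=13 r=(11,11,12) succ=(0,2,2) retry=(0,0,0)
10. T3 LOAD -> counter=13 r=(11,11,13) succ=(0,2,2) retry=(0,0,0)
11. T3 CAS -> counter=14 r=(11,11,13) succ=(0,2,3) retry=(0,0,0)
12. T1 CAS -> counter=14 r=(11,11,13) succ=(0,2,3) retry=(1,0,0)
13. T1 LOAD -> counter=14 r=(14,11,13) succ=(0,2,3) retry=(1,0,0)
14. T1 CAS -> counter=15 r=(14,11,13) succ=(1,2,3) retry=(1,0,0)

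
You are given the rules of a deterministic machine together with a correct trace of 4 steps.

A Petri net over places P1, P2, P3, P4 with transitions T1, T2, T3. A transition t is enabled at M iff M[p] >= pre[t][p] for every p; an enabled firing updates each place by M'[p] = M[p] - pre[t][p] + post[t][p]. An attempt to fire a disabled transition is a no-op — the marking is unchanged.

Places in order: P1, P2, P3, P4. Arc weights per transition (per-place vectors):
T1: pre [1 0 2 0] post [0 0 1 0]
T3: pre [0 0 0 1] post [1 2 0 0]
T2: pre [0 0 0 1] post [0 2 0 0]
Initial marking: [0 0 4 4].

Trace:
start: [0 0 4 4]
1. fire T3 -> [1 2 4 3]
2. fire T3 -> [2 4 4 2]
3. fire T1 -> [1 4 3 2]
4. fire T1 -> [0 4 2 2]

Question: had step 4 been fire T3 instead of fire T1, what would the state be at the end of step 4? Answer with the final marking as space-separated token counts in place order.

2 6 3 1

(re-executing from step 4 with the substitution; state before step 4: [1 4 3 2])
4. fire T3 -> [2 6 3 1]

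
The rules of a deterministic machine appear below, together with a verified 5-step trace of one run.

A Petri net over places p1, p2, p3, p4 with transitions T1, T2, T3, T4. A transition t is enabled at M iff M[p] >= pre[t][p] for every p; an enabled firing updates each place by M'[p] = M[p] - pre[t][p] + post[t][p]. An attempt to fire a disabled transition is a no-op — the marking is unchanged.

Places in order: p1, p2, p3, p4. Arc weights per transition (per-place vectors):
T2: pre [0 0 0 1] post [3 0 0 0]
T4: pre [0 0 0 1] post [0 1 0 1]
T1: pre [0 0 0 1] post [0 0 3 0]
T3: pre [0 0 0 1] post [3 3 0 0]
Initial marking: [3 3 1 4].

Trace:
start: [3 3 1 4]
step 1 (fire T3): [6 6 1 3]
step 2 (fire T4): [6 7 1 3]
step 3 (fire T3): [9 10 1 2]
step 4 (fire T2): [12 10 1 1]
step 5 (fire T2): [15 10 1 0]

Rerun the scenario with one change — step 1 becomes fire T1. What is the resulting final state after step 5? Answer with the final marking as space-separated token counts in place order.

(re-executing from step 1 with the substitution; state before step 1: [3 3 1 4])
step 1 (fire T1): [3 3 4 3]
step 2 (fire T4): [3 4 4 3]
step 3 (fire T3): [6 7 4 2]
step 4 (fire T2): [9 7 4 1]
step 5 (fire T2): [12 7 4 0]

12 7 4 0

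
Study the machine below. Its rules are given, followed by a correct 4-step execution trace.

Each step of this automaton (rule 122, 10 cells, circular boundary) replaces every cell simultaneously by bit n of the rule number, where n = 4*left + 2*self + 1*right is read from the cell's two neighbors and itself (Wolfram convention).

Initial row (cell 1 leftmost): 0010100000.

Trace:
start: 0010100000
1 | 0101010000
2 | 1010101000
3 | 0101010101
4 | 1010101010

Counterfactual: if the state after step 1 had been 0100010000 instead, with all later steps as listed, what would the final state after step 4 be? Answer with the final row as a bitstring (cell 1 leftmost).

1010101010

state after step 1 := 0100010000
2 | 1010101000
3 | 0101010101
4 | 1010101010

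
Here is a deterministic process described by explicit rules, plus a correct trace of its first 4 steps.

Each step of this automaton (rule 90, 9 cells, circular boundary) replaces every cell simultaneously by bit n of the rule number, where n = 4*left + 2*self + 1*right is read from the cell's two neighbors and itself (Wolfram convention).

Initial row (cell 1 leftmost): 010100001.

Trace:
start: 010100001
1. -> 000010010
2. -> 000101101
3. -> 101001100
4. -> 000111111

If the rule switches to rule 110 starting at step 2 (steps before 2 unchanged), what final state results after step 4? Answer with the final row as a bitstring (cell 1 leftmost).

(re-executing steps 2..4 under rule 110; state before step 2: 000010010)
2. -> 000110110
3. -> 001111110
4. -> 011000010

011000010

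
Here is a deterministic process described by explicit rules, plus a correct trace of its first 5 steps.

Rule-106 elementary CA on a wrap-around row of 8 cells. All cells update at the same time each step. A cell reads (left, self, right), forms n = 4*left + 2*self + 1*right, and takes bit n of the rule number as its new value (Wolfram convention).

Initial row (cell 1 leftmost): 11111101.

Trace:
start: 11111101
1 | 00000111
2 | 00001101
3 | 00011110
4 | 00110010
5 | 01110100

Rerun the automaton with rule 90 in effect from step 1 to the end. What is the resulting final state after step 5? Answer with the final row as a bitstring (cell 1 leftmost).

(re-executing steps 1..5 under rule 90; state before step 1: 11111101)
1 | 00000101
2 | 10001000
3 | 01010101
4 | 00000000
5 | 00000000

00000000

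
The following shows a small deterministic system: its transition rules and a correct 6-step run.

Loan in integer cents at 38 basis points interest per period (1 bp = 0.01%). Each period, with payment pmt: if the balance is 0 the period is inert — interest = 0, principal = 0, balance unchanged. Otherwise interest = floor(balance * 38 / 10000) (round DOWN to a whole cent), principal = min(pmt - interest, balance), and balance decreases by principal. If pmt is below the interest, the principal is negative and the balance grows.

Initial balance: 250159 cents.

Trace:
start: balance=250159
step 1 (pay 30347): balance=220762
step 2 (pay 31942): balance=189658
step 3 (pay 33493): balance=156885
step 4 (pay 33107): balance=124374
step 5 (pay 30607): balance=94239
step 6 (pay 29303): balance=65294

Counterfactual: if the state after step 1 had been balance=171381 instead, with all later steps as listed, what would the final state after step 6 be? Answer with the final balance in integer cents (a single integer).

14968

state after step 1 := balance=171381
step 2 (pay 31942): balance=140090
step 3 (pay 33493): balance=107129
step 4 (pay 33107): balance=74429
step 5 (pay 30607): balance=44104
step 6 (pay 29303): balance=14968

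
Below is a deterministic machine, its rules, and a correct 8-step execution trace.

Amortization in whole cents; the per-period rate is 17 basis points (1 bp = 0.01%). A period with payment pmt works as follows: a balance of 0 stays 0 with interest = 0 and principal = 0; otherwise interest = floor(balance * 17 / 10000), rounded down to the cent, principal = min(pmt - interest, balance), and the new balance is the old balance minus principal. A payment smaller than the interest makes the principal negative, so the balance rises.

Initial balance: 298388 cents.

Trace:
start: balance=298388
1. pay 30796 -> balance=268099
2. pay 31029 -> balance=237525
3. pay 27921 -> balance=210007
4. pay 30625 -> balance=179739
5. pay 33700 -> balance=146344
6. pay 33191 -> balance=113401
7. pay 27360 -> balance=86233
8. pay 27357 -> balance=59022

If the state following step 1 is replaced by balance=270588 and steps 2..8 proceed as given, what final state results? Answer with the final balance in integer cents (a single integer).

state after step 1 := balance=270588
2. pay 31029 -> balance=240018
3. pay 27921 -> balance=212505
4. pay 30625 -> balance=182241
5. pay 33700 -> balance=148850
6. pay 33191 -> balance=115912
7. pay 27360 -> balance=88749
8. pay 27357 -> balance=61542

61542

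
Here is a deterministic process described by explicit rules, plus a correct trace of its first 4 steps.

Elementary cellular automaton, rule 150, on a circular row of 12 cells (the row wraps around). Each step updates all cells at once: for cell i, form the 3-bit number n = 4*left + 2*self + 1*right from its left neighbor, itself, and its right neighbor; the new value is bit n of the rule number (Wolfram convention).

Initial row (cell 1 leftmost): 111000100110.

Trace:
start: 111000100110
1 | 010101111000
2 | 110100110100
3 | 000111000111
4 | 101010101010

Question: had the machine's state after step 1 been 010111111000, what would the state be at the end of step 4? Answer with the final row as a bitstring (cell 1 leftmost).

110000011010

state after step 1 := 010111111000
2 | 110011110100
3 | 001101100111
4 | 110000011010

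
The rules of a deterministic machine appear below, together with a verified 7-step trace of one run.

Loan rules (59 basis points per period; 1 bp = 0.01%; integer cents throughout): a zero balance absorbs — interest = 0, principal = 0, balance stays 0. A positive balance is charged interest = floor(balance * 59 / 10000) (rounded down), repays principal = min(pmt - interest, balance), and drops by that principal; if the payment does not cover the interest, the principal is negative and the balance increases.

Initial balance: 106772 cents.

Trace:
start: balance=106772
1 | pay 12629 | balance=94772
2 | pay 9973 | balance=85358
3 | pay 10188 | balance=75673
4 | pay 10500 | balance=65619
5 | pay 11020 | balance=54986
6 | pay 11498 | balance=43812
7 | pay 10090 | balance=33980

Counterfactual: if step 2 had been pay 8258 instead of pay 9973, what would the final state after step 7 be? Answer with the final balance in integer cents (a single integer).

(re-executing from step 2 with the substitution; state before step 2: balance=94772)
2 | pay 8258 | balance=87073
3 | pay 10188 | balance=77398
4 | pay 10500 | balance=67354
5 | pay 11020 | balance=56731
6 | pay 11498 | balance=45567
7 | pay 10090 | balance=35745

35745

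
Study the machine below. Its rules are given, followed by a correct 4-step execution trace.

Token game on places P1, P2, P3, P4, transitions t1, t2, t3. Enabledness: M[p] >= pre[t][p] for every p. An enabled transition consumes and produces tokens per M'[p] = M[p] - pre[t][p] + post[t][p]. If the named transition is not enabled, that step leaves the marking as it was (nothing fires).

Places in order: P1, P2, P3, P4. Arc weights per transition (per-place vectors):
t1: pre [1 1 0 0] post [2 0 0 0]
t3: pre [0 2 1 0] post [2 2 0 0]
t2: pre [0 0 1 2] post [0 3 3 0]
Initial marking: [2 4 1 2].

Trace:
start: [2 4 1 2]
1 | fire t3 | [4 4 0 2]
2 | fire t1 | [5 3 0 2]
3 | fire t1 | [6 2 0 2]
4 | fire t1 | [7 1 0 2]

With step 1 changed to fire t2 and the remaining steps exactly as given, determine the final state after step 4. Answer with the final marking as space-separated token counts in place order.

5 4 3 0

(re-executing from step 1 with the substitution; state before step 1: [2 4 1 2])
1 | fire t2 | [2 7 3 0]
2 | fire t1 | [3 6 3 0]
3 | fire t1 | [4 5 3 0]
4 | fire t1 | [5 4 3 0]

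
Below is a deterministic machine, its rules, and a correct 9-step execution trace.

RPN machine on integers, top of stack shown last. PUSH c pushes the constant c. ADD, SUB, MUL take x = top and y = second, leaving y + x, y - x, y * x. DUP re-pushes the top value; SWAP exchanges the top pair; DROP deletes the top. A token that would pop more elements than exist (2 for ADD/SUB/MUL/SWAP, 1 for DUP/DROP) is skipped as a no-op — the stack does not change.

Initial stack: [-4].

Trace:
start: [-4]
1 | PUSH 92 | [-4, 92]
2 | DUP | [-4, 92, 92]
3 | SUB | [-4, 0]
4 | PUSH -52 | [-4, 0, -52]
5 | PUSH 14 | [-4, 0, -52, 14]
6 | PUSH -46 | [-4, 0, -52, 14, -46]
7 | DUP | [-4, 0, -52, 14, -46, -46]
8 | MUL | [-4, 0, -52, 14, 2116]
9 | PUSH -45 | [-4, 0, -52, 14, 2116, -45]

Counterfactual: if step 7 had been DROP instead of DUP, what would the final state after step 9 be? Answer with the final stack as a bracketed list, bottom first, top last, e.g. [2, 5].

(re-executing from step 7 with the substitution; state before step 7: [-4, 0, -52, 14, -46])
7 | DROP | [-4, 0, -52, 14]
8 | MUL | [-4, 0, -728]
9 | PUSH -45 | [-4, 0, -728, -45]

[-4, 0, -728, -45]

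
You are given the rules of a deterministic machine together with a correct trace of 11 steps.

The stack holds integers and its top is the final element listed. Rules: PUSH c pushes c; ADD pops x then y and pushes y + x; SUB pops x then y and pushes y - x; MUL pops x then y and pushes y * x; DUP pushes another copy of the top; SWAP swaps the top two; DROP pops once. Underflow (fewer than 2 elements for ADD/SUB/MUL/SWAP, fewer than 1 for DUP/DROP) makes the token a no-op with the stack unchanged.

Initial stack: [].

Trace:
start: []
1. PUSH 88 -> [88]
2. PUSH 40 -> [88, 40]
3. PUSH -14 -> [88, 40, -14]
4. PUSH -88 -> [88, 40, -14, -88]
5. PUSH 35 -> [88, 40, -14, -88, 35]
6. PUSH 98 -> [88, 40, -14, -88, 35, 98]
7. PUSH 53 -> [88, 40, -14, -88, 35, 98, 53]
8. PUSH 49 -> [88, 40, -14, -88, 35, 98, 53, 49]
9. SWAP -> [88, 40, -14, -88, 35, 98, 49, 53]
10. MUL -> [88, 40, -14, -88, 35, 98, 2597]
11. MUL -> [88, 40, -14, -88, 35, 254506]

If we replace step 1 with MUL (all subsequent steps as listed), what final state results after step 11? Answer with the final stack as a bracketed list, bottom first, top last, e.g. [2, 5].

(re-executing from step 1 with the substitution; state before step 1: [])
1. MUL -> []
2. PUSH 40 -> [40]
3. PUSH -14 -> [40, -14]
4. PUSH -88 -> [40, -14, -88]
5. PUSH 35 -> [40, -14, -88, 35]
6. PUSH 98 -> [40, -14, -88, 35, 98]
7. PUSH 53 -> [40, -14, -88, 35, 98, 53]
8. PUSH 49 -> [40, -14, -88, 35, 98, 53, 49]
9. SWAP -> [40, -14, -88, 35, 98, 49, 53]
10. MUL -> [40, -14, -88, 35, 98, 2597]
11. MUL -> [40, -14, -88, 35, 254506]

[40, -14, -88, 35, 254506]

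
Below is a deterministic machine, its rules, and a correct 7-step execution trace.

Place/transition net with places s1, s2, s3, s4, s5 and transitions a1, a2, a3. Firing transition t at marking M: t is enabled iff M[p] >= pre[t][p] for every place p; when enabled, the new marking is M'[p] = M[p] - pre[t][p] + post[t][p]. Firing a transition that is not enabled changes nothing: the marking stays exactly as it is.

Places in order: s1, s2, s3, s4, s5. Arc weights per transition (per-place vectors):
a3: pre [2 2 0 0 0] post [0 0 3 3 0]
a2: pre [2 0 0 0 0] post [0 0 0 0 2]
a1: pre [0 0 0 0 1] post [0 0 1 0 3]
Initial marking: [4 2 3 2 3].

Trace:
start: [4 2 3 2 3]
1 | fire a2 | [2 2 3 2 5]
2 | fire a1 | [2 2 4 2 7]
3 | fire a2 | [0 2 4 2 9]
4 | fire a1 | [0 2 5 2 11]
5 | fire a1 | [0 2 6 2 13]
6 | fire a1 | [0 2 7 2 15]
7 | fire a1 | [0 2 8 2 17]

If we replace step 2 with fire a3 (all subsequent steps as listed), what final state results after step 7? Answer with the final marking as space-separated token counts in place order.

(re-executing from step 2 with the substitution; state before step 2: [2 2 3 2 5])
2 | fire a3 | [0 0 6 5 5]
3 | fire a2 | [0 0 6 5 5]
4 | fire a1 | [0 0 7 5 7]
5 | fire a1 | [0 0 8 5 9]
6 | fire a1 | [0 0 9 5 11]
7 | fire a1 | [0 0 10 5 13]

0 0 10 5 13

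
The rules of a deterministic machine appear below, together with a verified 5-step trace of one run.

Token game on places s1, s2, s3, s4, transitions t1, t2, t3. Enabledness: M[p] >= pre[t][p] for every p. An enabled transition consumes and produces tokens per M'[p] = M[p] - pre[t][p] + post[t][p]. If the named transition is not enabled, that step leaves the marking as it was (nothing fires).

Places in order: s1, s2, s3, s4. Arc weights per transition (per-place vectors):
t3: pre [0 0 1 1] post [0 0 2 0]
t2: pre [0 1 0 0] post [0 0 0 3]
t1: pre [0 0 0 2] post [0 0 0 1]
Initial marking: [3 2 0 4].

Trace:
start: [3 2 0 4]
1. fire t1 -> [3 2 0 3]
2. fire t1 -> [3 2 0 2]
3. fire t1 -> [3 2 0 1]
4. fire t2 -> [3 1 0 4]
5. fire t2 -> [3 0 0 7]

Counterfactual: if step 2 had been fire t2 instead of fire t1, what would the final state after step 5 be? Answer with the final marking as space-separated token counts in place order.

(re-executing from step 2 with the substitution; state before step 2: [3 2 0 3])
2. fire t2 -> [3 1 0 6]
3. fire t1 -> [3 1 0 5]
4. fire t2 -> [3 0 0 8]
5. fire t2 -> [3 0 0 8]

3 0 0 8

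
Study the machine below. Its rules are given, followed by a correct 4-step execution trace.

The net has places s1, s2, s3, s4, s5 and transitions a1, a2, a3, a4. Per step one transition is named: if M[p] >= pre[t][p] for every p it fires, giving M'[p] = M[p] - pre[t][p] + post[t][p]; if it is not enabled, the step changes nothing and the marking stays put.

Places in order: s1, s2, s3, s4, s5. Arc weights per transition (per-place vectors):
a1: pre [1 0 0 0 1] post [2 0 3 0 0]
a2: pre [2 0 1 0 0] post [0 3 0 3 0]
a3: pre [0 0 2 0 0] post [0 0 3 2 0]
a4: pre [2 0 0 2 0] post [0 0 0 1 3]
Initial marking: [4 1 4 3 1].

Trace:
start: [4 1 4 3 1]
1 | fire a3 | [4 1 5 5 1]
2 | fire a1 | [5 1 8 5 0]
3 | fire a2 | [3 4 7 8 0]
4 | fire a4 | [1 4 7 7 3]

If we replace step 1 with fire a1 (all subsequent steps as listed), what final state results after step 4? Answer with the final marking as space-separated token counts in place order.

(re-executing from step 1 with the substitution; state before step 1: [4 1 4 3 1])
1 | fire a1 | [5 1 7 3 0]
2 | fire a1 | [5 1 7 3 0]
3 | fire a2 | [3 4 6 6 0]
4 | fire a4 | [1 4 6 5 3]

1 4 6 5 3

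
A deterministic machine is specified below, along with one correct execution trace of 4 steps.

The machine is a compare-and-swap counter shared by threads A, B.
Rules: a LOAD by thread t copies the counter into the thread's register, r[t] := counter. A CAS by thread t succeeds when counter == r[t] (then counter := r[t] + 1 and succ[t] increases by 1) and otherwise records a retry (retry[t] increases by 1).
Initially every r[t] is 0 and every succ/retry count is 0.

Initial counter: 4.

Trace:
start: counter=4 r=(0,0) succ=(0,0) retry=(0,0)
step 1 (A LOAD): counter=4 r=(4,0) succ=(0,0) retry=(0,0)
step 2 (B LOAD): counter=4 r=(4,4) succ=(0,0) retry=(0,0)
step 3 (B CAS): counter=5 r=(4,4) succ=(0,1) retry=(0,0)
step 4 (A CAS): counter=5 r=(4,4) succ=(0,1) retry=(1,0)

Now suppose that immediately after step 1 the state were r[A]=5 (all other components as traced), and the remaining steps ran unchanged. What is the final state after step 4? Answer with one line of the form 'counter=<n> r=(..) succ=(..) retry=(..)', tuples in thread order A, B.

counter=6 r=(5,4) succ=(1,1) retry=(0,0)

state after step 1 := counter=4 r=(5,0) succ=(0,0) retry=(0,0)
step 2 (B LOAD): counter=4 r=(5,4) succ=(0,0) retry=(0,0)
step 3 (B CAS): counter=5 r=(5,4) succ=(0,1) retry=(0,0)
step 4 (A CAS): counter=6 r=(5,4) succ=(1,1) retry=(0,0)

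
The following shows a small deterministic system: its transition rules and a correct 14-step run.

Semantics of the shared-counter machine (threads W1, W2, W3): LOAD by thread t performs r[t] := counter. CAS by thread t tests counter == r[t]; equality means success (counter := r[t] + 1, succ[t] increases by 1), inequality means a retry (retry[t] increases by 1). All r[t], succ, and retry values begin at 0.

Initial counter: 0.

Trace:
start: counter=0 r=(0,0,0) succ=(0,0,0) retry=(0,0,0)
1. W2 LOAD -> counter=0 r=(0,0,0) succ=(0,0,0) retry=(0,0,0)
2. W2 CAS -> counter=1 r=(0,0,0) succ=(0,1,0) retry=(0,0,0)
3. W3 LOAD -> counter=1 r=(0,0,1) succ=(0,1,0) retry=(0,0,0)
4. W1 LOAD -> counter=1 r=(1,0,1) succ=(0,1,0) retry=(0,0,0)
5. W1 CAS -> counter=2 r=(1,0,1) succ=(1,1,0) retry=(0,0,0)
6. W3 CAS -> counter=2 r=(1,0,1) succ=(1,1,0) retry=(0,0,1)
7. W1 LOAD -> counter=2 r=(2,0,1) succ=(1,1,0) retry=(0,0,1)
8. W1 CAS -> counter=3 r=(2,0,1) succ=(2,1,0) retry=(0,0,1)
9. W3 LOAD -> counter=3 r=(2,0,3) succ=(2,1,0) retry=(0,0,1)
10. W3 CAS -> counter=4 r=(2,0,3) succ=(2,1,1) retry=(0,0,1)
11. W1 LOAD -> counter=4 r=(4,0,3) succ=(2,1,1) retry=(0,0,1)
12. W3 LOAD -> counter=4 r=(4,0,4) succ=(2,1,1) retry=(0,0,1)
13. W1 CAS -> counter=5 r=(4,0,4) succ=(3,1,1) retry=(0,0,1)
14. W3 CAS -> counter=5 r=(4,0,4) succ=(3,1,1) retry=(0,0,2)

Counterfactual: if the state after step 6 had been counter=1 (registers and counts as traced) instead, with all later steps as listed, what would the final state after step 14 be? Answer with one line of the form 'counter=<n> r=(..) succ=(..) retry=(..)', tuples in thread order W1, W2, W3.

counter=4 r=(3,0,3) succ=(3,1,1) retry=(0,0,2)

state after step 6 := counter=1 r=(1,0,1) succ=(1,1,0) retry=(0,0,1)
7. W1 LOAD -> counter=1 r=(1,0,1) succ=(1,1,0) retry=(0,0,1)
8. W1 CAS -> counter=2 r=(1,0,1) succ=(2,1,0) retry=(0,0,1)
9. W3 LOAD -> counter=2 r=(1,0,2) succ=(2,1,0) retry=(0,0,1)
10. W3 CAS -> counter=3 r=(1,0,2) succ=(2,1,1) retry=(0,0,1)
11. W1 LOAD -> counter=3 r=(3,0,2) succ=(2,1,1) retry=(0,0,1)
12. W3 LOAD -> counter=3 r=(3,0,3) succ=(2,1,1) retry=(0,0,1)
13. W1 CAS -> counter=4 r=(3,0,3) succ=(3,1,1) retry=(0,0,1)
14. W3 CAS -> counter=4 r=(3,0,3) succ=(3,1,1) retry=(0,0,2)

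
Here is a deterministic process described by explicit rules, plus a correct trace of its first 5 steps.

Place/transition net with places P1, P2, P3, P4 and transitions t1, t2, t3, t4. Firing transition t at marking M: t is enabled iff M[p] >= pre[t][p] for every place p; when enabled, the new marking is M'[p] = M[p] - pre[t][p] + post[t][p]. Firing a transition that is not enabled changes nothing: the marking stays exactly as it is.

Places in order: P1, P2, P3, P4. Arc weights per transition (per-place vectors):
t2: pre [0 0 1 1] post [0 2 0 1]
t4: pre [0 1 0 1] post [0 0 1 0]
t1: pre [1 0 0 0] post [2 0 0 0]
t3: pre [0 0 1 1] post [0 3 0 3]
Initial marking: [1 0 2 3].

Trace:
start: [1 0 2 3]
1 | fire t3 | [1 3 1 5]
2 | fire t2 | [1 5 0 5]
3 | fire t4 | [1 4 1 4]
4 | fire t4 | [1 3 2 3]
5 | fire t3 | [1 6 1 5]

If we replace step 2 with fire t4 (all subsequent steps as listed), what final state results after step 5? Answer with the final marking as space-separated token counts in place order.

(re-executing from step 2 with the substitution; state before step 2: [1 3 1 5])
2 | fire t4 | [1 2 2 4]
3 | fire t4 | [1 1 3 3]
4 | fire t4 | [1 0 4 2]
5 | fire t3 | [1 3 3 4]

1 3 3 4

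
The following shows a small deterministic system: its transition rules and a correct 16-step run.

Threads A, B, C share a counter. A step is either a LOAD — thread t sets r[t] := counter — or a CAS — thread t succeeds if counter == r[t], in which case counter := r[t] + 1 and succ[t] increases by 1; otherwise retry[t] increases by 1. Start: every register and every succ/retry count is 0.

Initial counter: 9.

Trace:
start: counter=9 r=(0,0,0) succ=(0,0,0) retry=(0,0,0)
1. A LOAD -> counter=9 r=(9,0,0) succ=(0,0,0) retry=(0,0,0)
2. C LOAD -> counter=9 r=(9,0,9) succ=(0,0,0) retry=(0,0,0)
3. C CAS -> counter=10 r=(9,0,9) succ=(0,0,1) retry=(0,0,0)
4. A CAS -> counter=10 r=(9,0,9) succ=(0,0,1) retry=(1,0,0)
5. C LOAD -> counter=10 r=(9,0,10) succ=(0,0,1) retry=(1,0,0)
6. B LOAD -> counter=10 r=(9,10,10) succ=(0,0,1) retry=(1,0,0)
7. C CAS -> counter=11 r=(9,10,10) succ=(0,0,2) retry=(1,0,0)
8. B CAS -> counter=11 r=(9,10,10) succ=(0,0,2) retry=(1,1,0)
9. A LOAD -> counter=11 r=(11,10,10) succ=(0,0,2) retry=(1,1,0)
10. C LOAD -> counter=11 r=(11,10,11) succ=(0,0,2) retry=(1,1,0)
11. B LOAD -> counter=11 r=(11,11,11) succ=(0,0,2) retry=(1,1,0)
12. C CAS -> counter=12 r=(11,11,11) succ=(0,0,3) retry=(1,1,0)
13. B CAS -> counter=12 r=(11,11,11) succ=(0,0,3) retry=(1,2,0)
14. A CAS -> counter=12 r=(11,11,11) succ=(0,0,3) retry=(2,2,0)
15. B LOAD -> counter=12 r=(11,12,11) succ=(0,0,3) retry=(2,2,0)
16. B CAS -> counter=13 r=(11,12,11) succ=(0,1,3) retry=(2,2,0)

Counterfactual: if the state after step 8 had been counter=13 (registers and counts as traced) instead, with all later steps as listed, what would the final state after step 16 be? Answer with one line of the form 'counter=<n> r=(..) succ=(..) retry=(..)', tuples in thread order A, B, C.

counter=15 r=(13,14,13) succ=(0,1,3) retry=(2,2,0)

state after step 8 := counter=13 r=(9,10,10) succ=(0,0,2) retry=(1,1,0)
9. A LOAD -> counter=13 r=(13,10,10) succ=(0,0,2) retry=(1,1,0)
10. C LOAD -> counter=13 r=(13,10,13) succ=(0,0,2) retry=(1,1,0)
11. B LOAD -> counter=13 r=(13,13,13) succ=(0,0,2) retry=(1,1,0)
12. C CAS -> counter=14 r=(13,13,13) succ=(0,0,3) retry=(1,1,0)
13. B CAS -> counter=14 r=(13,13,13) succ=(0,0,3) retry=(1,2,0)
14. A CAS -> counter=14 r=(13,13,13) succ=(0,0,3) retry=(2,2,0)
15. B LOAD -> counter=14 r=(13,14,13) succ=(0,0,3) retry=(2,2,0)
16. B CAS -> counter=15 r=(13,14,13) succ=(0,1,3) retry=(2,2,0)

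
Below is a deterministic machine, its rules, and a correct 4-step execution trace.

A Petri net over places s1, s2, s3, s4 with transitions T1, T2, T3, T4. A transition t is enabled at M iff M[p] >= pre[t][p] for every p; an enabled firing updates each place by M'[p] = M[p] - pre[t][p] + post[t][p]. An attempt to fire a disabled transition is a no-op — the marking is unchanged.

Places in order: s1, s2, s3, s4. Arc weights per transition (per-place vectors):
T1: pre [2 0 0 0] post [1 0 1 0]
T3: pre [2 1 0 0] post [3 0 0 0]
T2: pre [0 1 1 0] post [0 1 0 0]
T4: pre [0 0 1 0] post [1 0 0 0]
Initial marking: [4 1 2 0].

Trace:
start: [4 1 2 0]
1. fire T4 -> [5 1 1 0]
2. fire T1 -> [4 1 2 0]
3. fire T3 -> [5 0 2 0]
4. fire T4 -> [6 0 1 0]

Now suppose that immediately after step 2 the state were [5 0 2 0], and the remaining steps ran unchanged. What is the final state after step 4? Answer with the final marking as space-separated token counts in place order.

state after step 2 := [5 0 2 0]
3. fire T3 -> [5 0 2 0]
4. fire T4 -> [6 0 1 0]

6 0 1 0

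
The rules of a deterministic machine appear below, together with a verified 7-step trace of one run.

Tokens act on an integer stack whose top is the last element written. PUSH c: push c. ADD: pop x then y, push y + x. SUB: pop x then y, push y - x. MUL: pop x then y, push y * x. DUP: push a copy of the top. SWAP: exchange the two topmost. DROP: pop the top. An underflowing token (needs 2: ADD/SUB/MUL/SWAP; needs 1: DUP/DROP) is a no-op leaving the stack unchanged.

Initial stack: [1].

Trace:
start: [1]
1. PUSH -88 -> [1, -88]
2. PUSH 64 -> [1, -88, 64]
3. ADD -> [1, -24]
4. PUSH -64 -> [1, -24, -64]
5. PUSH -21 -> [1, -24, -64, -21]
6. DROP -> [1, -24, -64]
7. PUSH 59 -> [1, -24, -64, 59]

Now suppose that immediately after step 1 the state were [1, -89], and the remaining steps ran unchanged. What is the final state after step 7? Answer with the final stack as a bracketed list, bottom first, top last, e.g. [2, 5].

state after step 1 := [1, -89]
2. PUSH 64 -> [1, -89, 64]
3. ADD -> [1, -25]
4. PUSH -64 -> [1, -25, -64]
5. PUSH -21 -> [1, -25, -64, -21]
6. DROP -> [1, -25, -64]
7. PUSH 59 -> [1, -25, -64, 59]

[1, -25, -64, 59]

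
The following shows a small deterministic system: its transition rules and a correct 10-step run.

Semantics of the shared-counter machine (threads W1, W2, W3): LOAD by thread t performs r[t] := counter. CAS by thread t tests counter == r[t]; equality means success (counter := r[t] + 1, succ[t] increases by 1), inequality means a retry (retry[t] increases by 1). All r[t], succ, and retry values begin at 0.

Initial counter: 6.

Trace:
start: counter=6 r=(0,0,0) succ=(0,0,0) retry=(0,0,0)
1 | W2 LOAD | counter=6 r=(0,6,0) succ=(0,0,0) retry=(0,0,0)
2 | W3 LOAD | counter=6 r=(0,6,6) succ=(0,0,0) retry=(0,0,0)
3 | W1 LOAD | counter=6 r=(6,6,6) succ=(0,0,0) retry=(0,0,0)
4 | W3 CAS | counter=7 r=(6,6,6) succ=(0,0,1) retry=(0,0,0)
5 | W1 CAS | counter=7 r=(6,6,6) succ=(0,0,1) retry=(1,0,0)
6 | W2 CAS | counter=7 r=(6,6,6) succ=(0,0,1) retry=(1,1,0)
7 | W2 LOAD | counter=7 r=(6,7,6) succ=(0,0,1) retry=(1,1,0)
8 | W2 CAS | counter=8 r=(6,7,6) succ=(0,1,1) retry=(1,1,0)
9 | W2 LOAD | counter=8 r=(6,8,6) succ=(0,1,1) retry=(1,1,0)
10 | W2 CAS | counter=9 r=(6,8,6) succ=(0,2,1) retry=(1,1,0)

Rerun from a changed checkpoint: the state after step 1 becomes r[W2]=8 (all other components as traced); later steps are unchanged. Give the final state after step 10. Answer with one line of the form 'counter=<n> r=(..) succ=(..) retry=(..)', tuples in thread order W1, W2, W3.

state after step 1 := counter=6 r=(0,8,0) succ=(0,0,0) retry=(0,0,0)
2 | W3 LOAD | counter=6 r=(0,8,6) succ=(0,0,0) retry=(0,0,0)
3 | W1 LOAD | counter=6 r=(6,8,6) succ=(0,0,0) retry=(0,0,0)
4 | W3 CAS | counter=7 r=(6,8,6) succ=(0,0,1) retry=(0,0,0)
5 | W1 CAS | counter=7 r=(6,8,6) succ=(0,0,1) retry=(1,0,0)
6 | W2 CAS | counter=7 r=(6,8,6) succ=(0,0,1) retry=(1,1,0)
7 | W2 LOAD | counter=7 r=(6,7,6) succ=(0,0,1) retry=(1,1,0)
8 | W2 CAS | counter=8 r=(6,7,6) succ=(0,1,1) retry=(1,1,0)
9 | W2 LOAD | counter=8 r=(6,8,6) succ=(0,1,1) retry=(1,1,0)
10 | W2 CAS | counter=9 r=(6,8,6) succ=(0,2,1) retry=(1,1,0)

counter=9 r=(6,8,6) succ=(0,2,1) retry=(1,1,0)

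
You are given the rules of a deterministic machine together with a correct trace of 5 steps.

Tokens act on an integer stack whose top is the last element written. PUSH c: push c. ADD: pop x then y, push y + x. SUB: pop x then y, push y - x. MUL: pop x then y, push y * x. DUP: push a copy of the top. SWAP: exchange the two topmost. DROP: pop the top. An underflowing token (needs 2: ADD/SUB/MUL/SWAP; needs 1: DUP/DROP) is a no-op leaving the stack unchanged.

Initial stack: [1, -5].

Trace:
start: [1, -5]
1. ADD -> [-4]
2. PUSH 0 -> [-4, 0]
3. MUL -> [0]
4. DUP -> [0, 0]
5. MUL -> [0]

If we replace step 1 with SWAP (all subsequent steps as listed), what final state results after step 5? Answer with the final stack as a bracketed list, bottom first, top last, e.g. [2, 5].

[-5, 0]

(re-executing from step 1 with the substitution; state before step 1: [1, -5])
1. SWAP -> [-5, 1]
2. PUSH 0 -> [-5, 1, 0]
3. MUL -> [-5, 0]
4. DUP -> [-5, 0, 0]
5. MUL -> [-5, 0]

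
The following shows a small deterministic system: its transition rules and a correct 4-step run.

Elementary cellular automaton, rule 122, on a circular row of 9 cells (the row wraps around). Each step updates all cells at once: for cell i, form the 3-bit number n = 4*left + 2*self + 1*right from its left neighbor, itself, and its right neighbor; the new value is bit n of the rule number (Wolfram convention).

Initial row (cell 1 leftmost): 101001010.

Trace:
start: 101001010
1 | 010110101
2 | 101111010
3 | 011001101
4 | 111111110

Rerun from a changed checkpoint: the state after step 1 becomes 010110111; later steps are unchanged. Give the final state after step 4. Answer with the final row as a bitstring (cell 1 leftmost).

001101100

state after step 1 := 010110111
2 | 101111101
3 | 111000111
4 | 001101100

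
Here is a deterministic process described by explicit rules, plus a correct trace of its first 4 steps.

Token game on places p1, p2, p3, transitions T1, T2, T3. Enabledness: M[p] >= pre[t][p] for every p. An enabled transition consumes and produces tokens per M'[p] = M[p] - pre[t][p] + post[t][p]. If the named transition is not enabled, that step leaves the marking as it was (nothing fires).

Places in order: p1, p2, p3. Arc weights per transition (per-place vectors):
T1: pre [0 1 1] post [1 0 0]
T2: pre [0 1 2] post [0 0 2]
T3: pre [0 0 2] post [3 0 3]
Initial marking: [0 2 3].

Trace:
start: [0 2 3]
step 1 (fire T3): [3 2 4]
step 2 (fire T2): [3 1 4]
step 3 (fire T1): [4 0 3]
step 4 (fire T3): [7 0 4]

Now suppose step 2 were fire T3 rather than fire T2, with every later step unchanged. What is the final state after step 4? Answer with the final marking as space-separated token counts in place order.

(re-executing from step 2 with the substitution; state before step 2: [3 2 4])
step 2 (fire T3): [6 2 5]
step 3 (fire T1): [7 1 4]
step 4 (fire T3): [10 1 5]

10 1 5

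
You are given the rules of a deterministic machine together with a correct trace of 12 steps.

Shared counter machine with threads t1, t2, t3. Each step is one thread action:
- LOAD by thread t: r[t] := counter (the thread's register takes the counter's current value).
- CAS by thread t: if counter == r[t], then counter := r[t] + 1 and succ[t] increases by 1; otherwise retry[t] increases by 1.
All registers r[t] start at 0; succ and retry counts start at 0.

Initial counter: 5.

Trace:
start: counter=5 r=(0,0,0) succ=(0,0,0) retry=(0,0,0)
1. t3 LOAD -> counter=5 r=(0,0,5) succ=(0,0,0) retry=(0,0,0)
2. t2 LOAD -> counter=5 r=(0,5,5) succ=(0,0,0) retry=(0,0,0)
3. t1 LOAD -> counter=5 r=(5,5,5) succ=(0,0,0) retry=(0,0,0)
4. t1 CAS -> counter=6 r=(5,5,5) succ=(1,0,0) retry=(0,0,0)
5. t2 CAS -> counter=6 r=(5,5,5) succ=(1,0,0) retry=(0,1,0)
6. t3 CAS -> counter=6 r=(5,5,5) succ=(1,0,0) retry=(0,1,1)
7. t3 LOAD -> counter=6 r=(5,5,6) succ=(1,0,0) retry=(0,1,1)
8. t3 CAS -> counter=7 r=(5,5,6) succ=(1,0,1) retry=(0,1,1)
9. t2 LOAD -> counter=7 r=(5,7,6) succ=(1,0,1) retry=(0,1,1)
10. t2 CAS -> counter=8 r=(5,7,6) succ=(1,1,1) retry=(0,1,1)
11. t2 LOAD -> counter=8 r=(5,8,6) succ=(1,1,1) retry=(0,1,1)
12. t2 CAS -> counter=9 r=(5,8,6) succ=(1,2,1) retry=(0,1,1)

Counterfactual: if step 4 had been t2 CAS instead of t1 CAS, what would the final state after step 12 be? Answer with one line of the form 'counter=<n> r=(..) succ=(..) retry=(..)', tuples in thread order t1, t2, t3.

(re-executing from step 4 with the substitution; state before step 4: counter=5 r=(5,5,5) succ=(0,0,0) retry=(0,0,0))
4. t2 CAS -> counter=6 r=(5,5,5) succ=(0,1,0) retry=(0,0,0)
5. t2 CAS -> counter=6 r=(5,5,5) succ=(0,1,0) retry=(0,1,0)
6. t3 CAS -> counter=6 r=(5,5,5) succ=(0,1,0) retry=(0,1,1)
7. t3 LOAD -> counter=6 r=(5,5,6) succ=(0,1,0) retry=(0,1,1)
8. t3 CAS -> counter=7 r=(5,5,6) succ=(0,1,1) retry=(0,1,1)
9. t2 LOAD -> counter=7 r=(5,7,6) succ=(0,1,1) retry=(0,1,1)
10. t2 CAS -> counter=8 r=(5,7,6) succ=(0,2,1) retry=(0,1,1)
11. t2 LOAD -> counter=8 r=(5,8,6) succ=(0,2,1) retry=(0,1,1)
12. t2 CAS -> counter=9 r=(5,8,6) succ=(0,3,1) retry=(0,1,1)

counter=9 r=(5,8,6) succ=(0,3,1) retry=(0,1,1)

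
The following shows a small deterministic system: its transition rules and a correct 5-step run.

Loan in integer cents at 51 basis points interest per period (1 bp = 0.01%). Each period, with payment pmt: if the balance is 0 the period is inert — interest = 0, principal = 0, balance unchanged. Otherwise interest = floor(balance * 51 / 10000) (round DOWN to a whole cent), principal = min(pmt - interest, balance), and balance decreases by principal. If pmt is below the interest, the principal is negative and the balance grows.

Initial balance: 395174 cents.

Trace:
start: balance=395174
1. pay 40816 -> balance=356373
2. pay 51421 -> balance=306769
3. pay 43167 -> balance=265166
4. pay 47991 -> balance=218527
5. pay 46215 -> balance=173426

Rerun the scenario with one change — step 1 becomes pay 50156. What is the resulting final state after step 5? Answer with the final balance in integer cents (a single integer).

163894

(re-executing from step 1 with the substitution; state before step 1: balance=395174)
1. pay 50156 -> balance=347033
2. pay 51421 -> balance=297381
3. pay 43167 -> balance=255730
4. pay 47991 -> balance=209043
5. pay 46215 -> balance=163894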